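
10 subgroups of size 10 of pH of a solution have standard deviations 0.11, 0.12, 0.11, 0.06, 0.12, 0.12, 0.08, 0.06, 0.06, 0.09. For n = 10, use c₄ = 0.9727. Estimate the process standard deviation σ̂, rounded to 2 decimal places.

s̄ = (0.11 + 0.12 + 0.11 + 0.06 + 0.12 + 0.12 + 0.08 + 0.06 + 0.06 + 0.09) / 10 = 0.0930
σ̂ = s̄ / c₄ = 0.0930 / 0.9727 = 0.0956

0.10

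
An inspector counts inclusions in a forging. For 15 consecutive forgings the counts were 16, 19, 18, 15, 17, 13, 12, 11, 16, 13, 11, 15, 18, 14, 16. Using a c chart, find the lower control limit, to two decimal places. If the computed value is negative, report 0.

3.34

c̄ = (16 + 19 + 18 + 15 + 17 + 13 + 12 + 11 + 16 + 13 + 11 + 15 + 18 + 14 + 16) / 15 = 224 / 15 = 14.9333
LCL = c̄ − 3√c̄ = 14.9333 − 3 × 3.8644 = 3.3402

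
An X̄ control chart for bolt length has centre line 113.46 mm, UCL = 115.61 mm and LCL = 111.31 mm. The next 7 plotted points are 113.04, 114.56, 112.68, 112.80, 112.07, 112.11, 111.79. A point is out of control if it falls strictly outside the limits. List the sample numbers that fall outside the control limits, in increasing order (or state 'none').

none

All 7 points lie within [111.31, 115.61].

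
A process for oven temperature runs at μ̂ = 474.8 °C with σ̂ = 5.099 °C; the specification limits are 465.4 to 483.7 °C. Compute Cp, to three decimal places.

0.598

Cp = (USL − LSL) / (6σ̂) = (483.7 − 465.4) / (6 × 5.099) = 18.3000 / 30.5940 = 0.5982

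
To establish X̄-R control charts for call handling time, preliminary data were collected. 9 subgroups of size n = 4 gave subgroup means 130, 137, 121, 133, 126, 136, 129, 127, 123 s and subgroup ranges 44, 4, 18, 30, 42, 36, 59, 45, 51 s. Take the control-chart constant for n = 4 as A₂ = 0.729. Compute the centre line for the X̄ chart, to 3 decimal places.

129.111

X̄̄ = (130 + 137 + 121 + 133 + 126 + 136 + 129 + 127 + 123) / 9 = 1162.0000 / 9 = 129.1111
CL = X̄̄ = 129.1111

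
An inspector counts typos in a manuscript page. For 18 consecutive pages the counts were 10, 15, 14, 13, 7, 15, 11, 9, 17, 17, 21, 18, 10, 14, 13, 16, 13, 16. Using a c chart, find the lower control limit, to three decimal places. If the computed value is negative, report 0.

2.675

c̄ = (10 + 15 + 14 + 13 + 7 + 15 + 11 + 9 + 17 + 17 + 21 + 18 + 10 + 14 + 13 + 16 + 13 + 16) / 18 = 249 / 18 = 13.8333
LCL = c̄ − 3√c̄ = 13.8333 − 3 × 3.7193 = 2.6754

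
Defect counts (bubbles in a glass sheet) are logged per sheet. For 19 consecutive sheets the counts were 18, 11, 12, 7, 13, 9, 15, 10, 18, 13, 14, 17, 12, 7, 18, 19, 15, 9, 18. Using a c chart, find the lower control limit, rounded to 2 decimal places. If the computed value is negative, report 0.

c̄ = (18 + 11 + 12 + 7 + 13 + 9 + 15 + 10 + 18 + 13 + 14 + 17 + 12 + 7 + 18 + 19 + 15 + 9 + 18) / 19 = 255 / 19 = 13.4211
LCL = c̄ − 3√c̄ = 13.4211 − 3 × 3.6635 = 2.4306

2.43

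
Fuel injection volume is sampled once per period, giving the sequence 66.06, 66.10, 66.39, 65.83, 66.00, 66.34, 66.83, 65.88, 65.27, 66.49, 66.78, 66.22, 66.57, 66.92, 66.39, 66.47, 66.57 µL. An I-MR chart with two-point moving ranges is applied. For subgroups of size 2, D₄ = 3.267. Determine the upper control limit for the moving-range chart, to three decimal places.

Moving ranges: 0.04, 0.29, 0.56, 0.17, 0.34, 0.49, 0.95, 0.61, 1.22, 0.29, 0.56, 0.35, 0.35, 0.53, 0.08, 0.10; M̄R̄ = 6.9300 / 16 = 0.4331
UCL_MR = D₄·M̄R̄ = 3.267 × 0.4331 = 1.4150

1.415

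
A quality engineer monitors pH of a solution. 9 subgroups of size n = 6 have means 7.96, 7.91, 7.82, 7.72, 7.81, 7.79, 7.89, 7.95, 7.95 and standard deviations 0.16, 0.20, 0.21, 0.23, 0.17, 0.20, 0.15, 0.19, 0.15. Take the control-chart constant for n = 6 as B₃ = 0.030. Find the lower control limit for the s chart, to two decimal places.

0.01

s̄ = (0.16 + 0.20 + 0.21 + 0.23 + 0.17 + 0.20 + 0.15 + 0.19 + 0.15) / 9 = 0.1844
LCL_s = B₃·s̄ = 0.030 × 0.1844 = 0.0055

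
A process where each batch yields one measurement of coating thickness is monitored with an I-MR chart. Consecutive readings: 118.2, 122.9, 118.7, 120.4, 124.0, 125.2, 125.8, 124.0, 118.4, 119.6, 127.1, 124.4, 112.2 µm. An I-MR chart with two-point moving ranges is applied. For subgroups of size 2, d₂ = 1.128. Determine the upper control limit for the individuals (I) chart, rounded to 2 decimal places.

X̄ = (118.2 + 122.9 + 118.7 + 120.4 + 124.0 + 125.2 + 125.8 + 124.0 + 118.4 + 119.6 + 127.1 + 124.4 + 112.2) / 13 = 121.6077
Moving ranges: 4.7, 4.2, 1.7, 3.6, 1.2, 0.6, 1.8, 5.6, 1.2, 7.5, 2.7, 12.2; M̄R̄ = 47.0000 / 12 = 3.9167
UCL = X̄ + 3·M̄R̄/d₂ = 121.6077 + 3 × 3.9167 / 1.128 = 132.0244

132.02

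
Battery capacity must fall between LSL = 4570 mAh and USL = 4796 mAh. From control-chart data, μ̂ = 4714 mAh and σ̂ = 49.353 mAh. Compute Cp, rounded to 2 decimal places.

0.76

Cp = (USL − LSL) / (6σ̂) = (4796 − 4570) / (6 × 49.353) = 226.0000 / 296.1180 = 0.7632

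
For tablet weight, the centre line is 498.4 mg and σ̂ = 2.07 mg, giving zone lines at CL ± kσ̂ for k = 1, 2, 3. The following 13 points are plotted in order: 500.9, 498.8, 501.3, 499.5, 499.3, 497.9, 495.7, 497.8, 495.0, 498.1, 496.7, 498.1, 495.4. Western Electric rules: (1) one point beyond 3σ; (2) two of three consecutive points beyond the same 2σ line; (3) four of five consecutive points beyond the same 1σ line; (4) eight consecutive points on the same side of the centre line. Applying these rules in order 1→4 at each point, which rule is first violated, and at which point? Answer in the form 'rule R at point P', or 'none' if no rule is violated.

Zone of each point (C = within 1σ̂, B = 1σ̂–2σ̂, A = 2σ̂–3σ̂, * = beyond 3σ̂; sign = side of CL): 1:+B, 2:+C, 3:+B, 4:+C, 5:+C, 6:-C, 7:-B, 8:-C, 9:-B, 10:-C, 11:-C, 12:-C, 13:-B
Rule 4 (eight consecutive points on the same side of the centre line) is satisfied at point 13.

rule 4 at point 13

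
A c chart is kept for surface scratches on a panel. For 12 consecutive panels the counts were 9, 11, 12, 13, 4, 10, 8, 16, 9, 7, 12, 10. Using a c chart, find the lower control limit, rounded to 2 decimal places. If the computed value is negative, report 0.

0.56

c̄ = (9 + 11 + 12 + 13 + 4 + 10 + 8 + 16 + 9 + 7 + 12 + 10) / 12 = 121 / 12 = 10.0833
LCL = c̄ − 3√c̄ = 10.0833 − 3 × 3.1754 = 0.5571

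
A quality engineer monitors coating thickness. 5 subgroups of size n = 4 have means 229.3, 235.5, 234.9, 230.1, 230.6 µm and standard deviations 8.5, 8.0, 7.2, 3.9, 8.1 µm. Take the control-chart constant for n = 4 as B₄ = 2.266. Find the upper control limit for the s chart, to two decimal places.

s̄ = (8.5 + 8.0 + 7.2 + 3.9 + 8.1) / 5 = 7.1400
UCL_s = B₄·s̄ = 2.266 × 7.1400 = 16.1792

16.18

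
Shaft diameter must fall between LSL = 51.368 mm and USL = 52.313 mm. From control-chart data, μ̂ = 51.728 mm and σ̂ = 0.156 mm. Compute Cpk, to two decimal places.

Cpu = (USL − μ̂) / (3σ̂) = (52.313 − 51.728) / (3 × 0.156) = 1.2500; Cpl = (μ̂ − LSL) / (3σ̂) = (51.728 − 51.368) / (3 × 0.156) = 0.7692; Cpk = min(Cpu, Cpl) = 0.7692

0.77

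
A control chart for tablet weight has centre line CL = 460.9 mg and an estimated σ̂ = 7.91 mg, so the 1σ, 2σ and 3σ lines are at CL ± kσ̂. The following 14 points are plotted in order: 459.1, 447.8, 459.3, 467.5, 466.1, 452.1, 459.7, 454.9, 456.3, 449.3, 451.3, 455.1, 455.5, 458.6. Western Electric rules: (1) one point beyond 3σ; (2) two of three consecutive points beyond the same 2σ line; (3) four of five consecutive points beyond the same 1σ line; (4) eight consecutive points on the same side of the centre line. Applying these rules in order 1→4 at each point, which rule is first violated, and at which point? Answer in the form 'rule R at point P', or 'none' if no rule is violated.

rule 4 at point 13

Zone of each point (C = within 1σ̂, B = 1σ̂–2σ̂, A = 2σ̂–3σ̂, * = beyond 3σ̂; sign = side of CL): 1:-C, 2:-B, 3:-C, 4:+C, 5:+C, 6:-B, 7:-C, 8:-C, 9:-C, 10:-B, 11:-B, 12:-C, 13:-C, 14:-C
Rule 4 (eight consecutive points on the same side of the centre line) is satisfied at point 13.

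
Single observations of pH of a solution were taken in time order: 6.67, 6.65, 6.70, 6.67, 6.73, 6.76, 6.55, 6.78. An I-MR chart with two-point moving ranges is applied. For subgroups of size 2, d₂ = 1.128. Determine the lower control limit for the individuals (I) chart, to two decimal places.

X̄ = (6.67 + 6.65 + 6.70 + 6.67 + 6.73 + 6.76 + 6.55 + 6.78) / 8 = 6.6887
Moving ranges: 0.02, 0.05, 0.03, 0.06, 0.03, 0.21, 0.23; M̄R̄ = 0.6300 / 7 = 0.0900
LCL = X̄ − 3·M̄R̄/d₂ = 6.6887 − 3 × 0.0900 / 1.128 = 6.4494

6.45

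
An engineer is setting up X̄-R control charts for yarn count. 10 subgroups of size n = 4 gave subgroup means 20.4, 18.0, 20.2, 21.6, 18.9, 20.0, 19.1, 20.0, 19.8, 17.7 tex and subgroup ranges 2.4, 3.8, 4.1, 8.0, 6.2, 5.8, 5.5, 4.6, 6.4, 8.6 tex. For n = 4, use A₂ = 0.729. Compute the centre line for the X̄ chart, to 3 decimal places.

19.570

X̄̄ = (20.4 + 18.0 + 20.2 + 21.6 + 18.9 + 20.0 + 19.1 + 20.0 + 19.8 + 17.7) / 10 = 195.7000 / 10 = 19.5700
CL = X̄̄ = 19.5700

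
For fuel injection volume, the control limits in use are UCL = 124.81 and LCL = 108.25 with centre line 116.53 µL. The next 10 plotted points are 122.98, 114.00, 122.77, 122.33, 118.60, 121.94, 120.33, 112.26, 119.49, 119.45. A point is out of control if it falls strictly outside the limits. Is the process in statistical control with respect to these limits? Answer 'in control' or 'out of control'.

All 10 points lie within [108.25, 124.81].

in control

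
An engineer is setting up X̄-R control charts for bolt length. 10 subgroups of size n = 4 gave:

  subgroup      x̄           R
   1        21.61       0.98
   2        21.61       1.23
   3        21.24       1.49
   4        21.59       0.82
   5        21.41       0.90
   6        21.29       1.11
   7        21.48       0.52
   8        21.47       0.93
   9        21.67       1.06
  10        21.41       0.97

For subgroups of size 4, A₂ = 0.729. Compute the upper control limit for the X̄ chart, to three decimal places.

X̄̄ = (21.61 + 21.61 + 21.24 + 21.59 + 21.41 + 21.29 + 21.48 + 21.47 + 21.67 + 21.41) / 10 = 214.7800 / 10 = 21.4780
R̄ = (0.98 + 1.23 + 1.49 + 0.82 + 0.90 + 1.11 + 0.52 + 0.93 + 1.06 + 0.97) / 10 = 10.0100 / 10 = 1.0010
UCL = X̄̄ + A₂·R̄ = 21.4780 + 0.729 × 1.0010 = 22.2077

22.208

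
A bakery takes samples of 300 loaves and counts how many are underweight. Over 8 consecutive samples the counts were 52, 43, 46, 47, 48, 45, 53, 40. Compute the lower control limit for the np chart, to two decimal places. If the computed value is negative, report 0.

p̄ = Σdᵢ / (k·n) = 374 / (8 × 300) = 0.15583
LCL = np̄ − 3·√(np̄(1−p̄)) = 46.7500 − 3 × 6.2821 = 27.9037

27.90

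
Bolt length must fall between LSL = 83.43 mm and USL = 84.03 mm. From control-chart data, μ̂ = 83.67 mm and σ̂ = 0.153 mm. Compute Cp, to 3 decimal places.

Cp = (USL − LSL) / (6σ̂) = (84.03 − 83.43) / (6 × 0.153) = 0.6000 / 0.9180 = 0.6536

0.654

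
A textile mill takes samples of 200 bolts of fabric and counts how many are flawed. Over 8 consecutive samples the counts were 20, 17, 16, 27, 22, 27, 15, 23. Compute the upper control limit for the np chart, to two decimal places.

p̄ = Σdᵢ / (k·n) = 167 / (8 × 200) = 0.10437
UCL = np̄ + 3·√(np̄(1−p̄)) = 20.8750 + 3 × √(20.8750×0.89563) = 20.8750 + 3 × 4.3239 = 33.8467

33.85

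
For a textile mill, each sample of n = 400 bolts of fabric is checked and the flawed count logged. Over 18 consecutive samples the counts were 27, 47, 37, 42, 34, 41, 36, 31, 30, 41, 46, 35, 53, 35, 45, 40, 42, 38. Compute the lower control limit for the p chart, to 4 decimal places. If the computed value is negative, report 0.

0.0528

p̄ = Σdᵢ / (k·n) = 700 / (18 × 400) = 0.09722
LCL = p̄ − 3·√(p̄(1−p̄)/n) = 0.09722 − 3 × 0.01481 = 0.05278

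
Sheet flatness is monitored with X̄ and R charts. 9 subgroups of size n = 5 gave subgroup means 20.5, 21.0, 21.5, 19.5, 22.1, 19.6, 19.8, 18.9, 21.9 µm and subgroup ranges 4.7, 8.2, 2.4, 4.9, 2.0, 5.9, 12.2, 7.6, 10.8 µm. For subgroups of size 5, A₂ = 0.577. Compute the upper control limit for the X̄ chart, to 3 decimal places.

24.297

X̄̄ = (20.5 + 21.0 + 21.5 + 19.5 + 22.1 + 19.6 + 19.8 + 18.9 + 21.9) / 9 = 184.8000 / 9 = 20.5333
R̄ = (4.7 + 8.2 + 2.4 + 4.9 + 2.0 + 5.9 + 12.2 + 7.6 + 10.8) / 9 = 58.7000 / 9 = 6.5222
UCL = X̄̄ + A₂·R̄ = 20.5333 + 0.577 × 6.5222 = 24.2967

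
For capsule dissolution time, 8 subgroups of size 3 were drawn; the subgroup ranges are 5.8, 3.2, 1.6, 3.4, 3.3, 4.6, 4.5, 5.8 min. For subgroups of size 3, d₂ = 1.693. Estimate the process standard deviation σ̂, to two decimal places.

R̄ = (5.8 + 3.2 + 1.6 + 3.4 + 3.3 + 4.6 + 4.5 + 5.8) / 8 = 4.0250
σ̂ = R̄ / d₂ = 4.0250 / 1.693 = 2.3774

2.38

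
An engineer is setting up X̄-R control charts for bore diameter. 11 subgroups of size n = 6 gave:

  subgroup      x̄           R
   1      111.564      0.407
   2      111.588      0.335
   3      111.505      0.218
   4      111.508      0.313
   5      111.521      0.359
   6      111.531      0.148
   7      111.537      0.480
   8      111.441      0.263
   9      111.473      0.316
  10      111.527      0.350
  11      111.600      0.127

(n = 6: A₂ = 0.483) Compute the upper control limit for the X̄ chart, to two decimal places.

111.67

X̄̄ = (111.564 + 111.588 + 111.505 + 111.508 + 111.521 + 111.531 + 111.537 + 111.441 + 111.473 + 111.527 + 111.600) / 11 = 1226.7950 / 11 = 111.5268
R̄ = (0.407 + 0.335 + 0.218 + 0.313 + 0.359 + 0.148 + 0.480 + 0.263 + 0.316 + 0.350 + 0.127) / 11 = 3.3160 / 11 = 0.3015
UCL = X̄̄ + A₂·R̄ = 111.5268 + 0.483 × 0.3015 = 111.6724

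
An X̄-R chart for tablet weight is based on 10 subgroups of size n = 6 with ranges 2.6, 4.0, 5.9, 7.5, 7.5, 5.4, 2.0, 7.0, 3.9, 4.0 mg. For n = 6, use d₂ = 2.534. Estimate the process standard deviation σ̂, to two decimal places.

R̄ = (2.6 + 4.0 + 5.9 + 7.5 + 7.5 + 5.4 + 2.0 + 7.0 + 3.9 + 4.0) / 10 = 4.9800
σ̂ = R̄ / d₂ = 4.9800 / 2.534 = 1.9653

1.97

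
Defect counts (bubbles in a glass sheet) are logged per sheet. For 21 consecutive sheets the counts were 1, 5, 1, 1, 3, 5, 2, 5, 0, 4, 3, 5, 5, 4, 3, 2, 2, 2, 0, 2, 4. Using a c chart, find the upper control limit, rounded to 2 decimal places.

7.84

c̄ = (1 + 5 + 1 + 1 + 3 + 5 + 2 + 5 + 0 + 4 + 3 + 5 + 5 + 4 + 3 + 2 + 2 + 2 + 0 + 2 + 4) / 21 = 59 / 21 = 2.8095
UCL = c̄ + 3√c̄ = 2.8095 + 3 × √2.8095 = 2.8095 + 3 × 1.6762 = 7.8380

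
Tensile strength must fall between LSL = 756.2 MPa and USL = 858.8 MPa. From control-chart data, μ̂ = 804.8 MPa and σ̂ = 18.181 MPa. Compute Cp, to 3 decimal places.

Cp = (USL − LSL) / (6σ̂) = (858.8 − 756.2) / (6 × 18.181) = 102.6000 / 109.0860 = 0.9405

0.941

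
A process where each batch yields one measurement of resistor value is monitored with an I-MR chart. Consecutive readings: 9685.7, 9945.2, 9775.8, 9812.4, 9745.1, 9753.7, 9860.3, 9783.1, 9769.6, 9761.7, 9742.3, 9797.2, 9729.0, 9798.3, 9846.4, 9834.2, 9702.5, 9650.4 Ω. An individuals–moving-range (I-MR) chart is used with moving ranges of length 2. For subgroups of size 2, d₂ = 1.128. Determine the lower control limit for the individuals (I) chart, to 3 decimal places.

9589.258

X̄ = (9685.7 + 9945.2 + 9775.8 + 9812.4 + 9745.1 + 9753.7 + 9860.3 + 9783.1 + 9769.6 + 9761.7 + 9742.3 + 9797.2 + 9729.0 + 9798.3 + 9846.4 + 9834.2 + 9702.5 + 9650.4) / 18 = 9777.3833
Moving ranges: 259.5, 169.4, 36.6, 67.3, 8.6, 106.6, 77.2, 13.5, 7.9, 19.4, 54.9, 68.2, 69.3, 48.1, 12.2, 131.7, 52.1; M̄R̄ = 1202.5000 / 17 = 70.7353
LCL = X̄ − 3·M̄R̄/d₂ = 9777.3833 − 3 × 70.7353 / 1.128 = 9589.2576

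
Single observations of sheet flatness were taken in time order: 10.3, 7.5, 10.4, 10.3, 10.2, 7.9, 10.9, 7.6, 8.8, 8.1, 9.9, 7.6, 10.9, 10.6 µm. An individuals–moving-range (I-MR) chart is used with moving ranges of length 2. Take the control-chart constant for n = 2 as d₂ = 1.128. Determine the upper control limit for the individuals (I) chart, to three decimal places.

X̄ = (10.3 + 7.5 + 10.4 + 10.3 + 10.2 + 7.9 + 10.9 + 7.6 + 8.8 + 8.1 + 9.9 + 7.6 + 10.9 + 10.6) / 14 = 9.3571
Moving ranges: 2.8, 2.9, 0.1, 0.1, 2.3, 3.0, 3.3, 1.2, 0.7, 1.8, 2.3, 3.3, 0.3; M̄R̄ = 24.1000 / 13 = 1.8538
UCL = X̄ + 3·M̄R̄/d₂ = 9.3571 + 3 × 1.8538 / 1.128 = 14.2876

14.288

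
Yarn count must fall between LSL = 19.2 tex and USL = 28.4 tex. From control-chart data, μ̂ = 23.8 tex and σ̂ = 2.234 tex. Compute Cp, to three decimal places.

0.686

Cp = (USL − LSL) / (6σ̂) = (28.4 − 19.2) / (6 × 2.234) = 9.2000 / 13.4040 = 0.6864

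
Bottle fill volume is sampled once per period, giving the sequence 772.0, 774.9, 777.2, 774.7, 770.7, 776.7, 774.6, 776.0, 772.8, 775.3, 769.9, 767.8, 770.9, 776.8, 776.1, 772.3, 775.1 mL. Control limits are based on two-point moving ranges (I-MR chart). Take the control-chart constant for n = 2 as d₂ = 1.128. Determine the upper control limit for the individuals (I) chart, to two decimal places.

X̄ = (772.0 + 774.9 + 777.2 + 774.7 + 770.7 + 776.7 + 774.6 + 776.0 + 772.8 + 775.3 + 769.9 + 767.8 + 770.9 + 776.8 + 776.1 + 772.3 + 775.1) / 17 = 773.7529
Moving ranges: 2.9, 2.3, 2.5, 4.0, 6.0, 2.1, 1.4, 3.2, 2.5, 5.4, 2.1, 3.1, 5.9, 0.7, 3.8, 2.8; M̄R̄ = 50.7000 / 16 = 3.1688
UCL = X̄ + 3·M̄R̄/d₂ = 773.7529 + 3 × 3.1688 / 1.128 = 782.1805

782.18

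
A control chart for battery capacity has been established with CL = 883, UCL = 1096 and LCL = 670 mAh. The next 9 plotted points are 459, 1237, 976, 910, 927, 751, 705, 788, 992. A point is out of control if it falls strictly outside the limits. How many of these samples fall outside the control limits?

Compare each point to [670, 1096]: sample 1 = 459 < LCL; sample 2 = 1237 > UCL.

2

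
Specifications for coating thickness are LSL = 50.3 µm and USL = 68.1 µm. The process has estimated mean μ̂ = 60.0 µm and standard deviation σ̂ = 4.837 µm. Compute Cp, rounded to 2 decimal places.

Cp = (USL − LSL) / (6σ̂) = (68.1 − 50.3) / (6 × 4.837) = 17.8000 / 29.0220 = 0.6133

0.61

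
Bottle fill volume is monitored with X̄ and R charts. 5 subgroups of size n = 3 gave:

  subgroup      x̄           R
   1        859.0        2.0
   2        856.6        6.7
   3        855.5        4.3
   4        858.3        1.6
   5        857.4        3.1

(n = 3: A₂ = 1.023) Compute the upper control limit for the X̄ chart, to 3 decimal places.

X̄̄ = (859.0 + 856.6 + 855.5 + 858.3 + 857.4) / 5 = 4286.8000 / 5 = 857.3600
R̄ = (2.0 + 6.7 + 4.3 + 1.6 + 3.1) / 5 = 17.7000 / 5 = 3.5400
UCL = X̄̄ + A₂·R̄ = 857.3600 + 1.023 × 3.5400 = 860.9814

860.981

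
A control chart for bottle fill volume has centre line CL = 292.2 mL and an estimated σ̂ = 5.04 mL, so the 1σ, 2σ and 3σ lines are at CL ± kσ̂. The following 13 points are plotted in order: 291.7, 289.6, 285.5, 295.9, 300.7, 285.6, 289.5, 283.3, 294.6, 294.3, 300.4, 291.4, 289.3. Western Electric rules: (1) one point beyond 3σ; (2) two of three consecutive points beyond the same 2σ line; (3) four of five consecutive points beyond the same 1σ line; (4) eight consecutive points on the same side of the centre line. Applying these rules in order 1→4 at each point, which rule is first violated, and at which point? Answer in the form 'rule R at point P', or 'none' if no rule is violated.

Zone of each point (C = within 1σ̂, B = 1σ̂–2σ̂, A = 2σ̂–3σ̂, * = beyond 3σ̂; sign = side of CL): 1:-C, 2:-C, 3:-B, 4:+C, 5:+B, 6:-B, 7:-C, 8:-B, 9:+C, 10:+C, 11:+B, 12:-C, 13:-C
No rule fires across all 13 points.

none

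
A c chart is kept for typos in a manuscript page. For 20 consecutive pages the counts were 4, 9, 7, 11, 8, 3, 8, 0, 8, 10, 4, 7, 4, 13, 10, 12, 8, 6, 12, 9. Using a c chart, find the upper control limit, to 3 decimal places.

c̄ = (4 + 9 + 7 + 11 + 8 + 3 + 8 + 0 + 8 + 10 + 4 + 7 + 4 + 13 + 10 + 12 + 8 + 6 + 12 + 9) / 20 = 153 / 20 = 7.6500
UCL = c̄ + 3√c̄ = 7.6500 + 3 × √7.6500 = 7.6500 + 3 × 2.7659 = 15.9476

15.948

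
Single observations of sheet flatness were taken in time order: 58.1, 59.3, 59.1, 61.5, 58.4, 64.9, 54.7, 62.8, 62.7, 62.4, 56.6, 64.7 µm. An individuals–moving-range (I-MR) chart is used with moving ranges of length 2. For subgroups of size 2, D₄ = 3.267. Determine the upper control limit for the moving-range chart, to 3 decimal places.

Moving ranges: 1.2, 0.2, 2.4, 3.1, 6.5, 10.2, 8.1, 0.1, 0.3, 5.8, 8.1; M̄R̄ = 46.0000 / 11 = 4.1818
UCL_MR = D₄·M̄R̄ = 3.267 × 4.1818 = 13.6620

13.662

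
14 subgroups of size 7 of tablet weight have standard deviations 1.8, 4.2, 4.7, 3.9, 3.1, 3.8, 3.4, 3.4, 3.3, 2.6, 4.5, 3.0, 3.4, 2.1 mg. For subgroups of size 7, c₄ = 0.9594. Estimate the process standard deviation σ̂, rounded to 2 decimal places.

s̄ = (1.8 + 4.2 + 4.7 + 3.9 + 3.1 + 3.8 + 3.4 + 3.4 + 3.3 + 2.6 + 4.5 + 3.0 + 3.4 + 2.1) / 14 = 3.3714
σ̂ = s̄ / c₄ = 3.3714 / 0.9594 = 3.5141

3.51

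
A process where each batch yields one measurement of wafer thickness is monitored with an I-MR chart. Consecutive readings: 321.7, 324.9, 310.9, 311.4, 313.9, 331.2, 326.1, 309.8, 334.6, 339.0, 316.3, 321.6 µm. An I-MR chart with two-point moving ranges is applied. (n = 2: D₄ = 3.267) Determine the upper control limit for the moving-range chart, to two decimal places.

Moving ranges: 3.2, 14.0, 0.5, 2.5, 17.3, 5.1, 16.3, 24.8, 4.4, 22.7, 5.3; M̄R̄ = 116.1000 / 11 = 10.5545
UCL_MR = D₄·M̄R̄ = 3.267 × 10.5545 = 34.4817

34.48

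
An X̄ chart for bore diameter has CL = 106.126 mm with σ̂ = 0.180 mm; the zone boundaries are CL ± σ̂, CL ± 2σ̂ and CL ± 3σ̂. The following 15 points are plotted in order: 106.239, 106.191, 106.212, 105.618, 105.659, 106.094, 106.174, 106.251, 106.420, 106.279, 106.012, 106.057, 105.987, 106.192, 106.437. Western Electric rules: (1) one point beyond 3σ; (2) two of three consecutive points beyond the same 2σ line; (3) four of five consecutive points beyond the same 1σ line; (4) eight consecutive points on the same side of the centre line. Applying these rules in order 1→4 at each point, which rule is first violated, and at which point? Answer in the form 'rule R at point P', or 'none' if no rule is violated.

rule 2 at point 5

Zone of each point (C = within 1σ̂, B = 1σ̂–2σ̂, A = 2σ̂–3σ̂, * = beyond 3σ̂; sign = side of CL): 1:+C, 2:+C, 3:+C, 4:-A, 5:-A, 6:-C, 7:+C, 8:+C, 9:+B, 10:+C, 11:-C, 12:-C, 13:-C, 14:+C, 15:+B
Rule 2 (two of three consecutive points beyond the same 2σ limit) is satisfied at point 5.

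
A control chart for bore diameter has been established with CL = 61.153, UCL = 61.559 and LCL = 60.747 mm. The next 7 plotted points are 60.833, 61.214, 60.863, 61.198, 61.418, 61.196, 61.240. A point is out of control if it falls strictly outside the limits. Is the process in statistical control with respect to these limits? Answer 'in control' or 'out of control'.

in control

All 7 points lie within [60.747, 61.559].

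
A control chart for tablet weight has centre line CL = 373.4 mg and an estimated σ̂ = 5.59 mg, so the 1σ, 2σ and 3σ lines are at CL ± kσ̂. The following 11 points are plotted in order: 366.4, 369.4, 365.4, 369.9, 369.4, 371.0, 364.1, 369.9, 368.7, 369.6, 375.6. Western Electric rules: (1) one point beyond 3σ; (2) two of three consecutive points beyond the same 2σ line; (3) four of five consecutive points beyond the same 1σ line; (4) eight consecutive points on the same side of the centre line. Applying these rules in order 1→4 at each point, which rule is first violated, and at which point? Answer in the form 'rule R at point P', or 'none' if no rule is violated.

Zone of each point (C = within 1σ̂, B = 1σ̂–2σ̂, A = 2σ̂–3σ̂, * = beyond 3σ̂; sign = side of CL): 1:-B, 2:-C, 3:-B, 4:-C, 5:-C, 6:-C, 7:-B, 8:-C, 9:-C, 10:-C, 11:+C
Rule 4 (eight consecutive points on the same side of the centre line) is satisfied at point 8.

rule 4 at point 8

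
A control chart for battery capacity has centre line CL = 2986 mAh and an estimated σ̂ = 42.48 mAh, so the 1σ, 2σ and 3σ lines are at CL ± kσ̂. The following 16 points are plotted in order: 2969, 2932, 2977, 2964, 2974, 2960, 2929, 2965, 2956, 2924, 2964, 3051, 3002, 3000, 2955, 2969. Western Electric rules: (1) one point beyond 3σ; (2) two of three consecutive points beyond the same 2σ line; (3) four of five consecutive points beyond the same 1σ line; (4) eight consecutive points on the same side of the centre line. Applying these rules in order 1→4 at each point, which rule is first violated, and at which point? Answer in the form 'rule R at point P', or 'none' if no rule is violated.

Zone of each point (C = within 1σ̂, B = 1σ̂–2σ̂, A = 2σ̂–3σ̂, * = beyond 3σ̂; sign = side of CL): 1:-C, 2:-B, 3:-C, 4:-C, 5:-C, 6:-C, 7:-B, 8:-C, 9:-C, 10:-B, 11:-C, 12:+B, 13:+C, 14:+C, 15:-C, 16:-C
Rule 4 (eight consecutive points on the same side of the centre line) is satisfied at point 8.

rule 4 at point 8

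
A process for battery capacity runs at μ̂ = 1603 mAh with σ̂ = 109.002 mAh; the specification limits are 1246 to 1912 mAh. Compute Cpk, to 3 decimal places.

0.945

Cpu = (USL − μ̂) / (3σ̂) = (1912 − 1603) / (3 × 109.002) = 0.9449; Cpl = (μ̂ − LSL) / (3σ̂) = (1603 − 1246) / (3 × 109.002) = 1.0917; Cpk = min(Cpu, Cpl) = 0.9449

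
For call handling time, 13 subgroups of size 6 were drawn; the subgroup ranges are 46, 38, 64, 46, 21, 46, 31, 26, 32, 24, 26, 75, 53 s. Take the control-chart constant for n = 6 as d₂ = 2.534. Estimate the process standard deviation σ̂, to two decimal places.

16.03

R̄ = (46 + 38 + 64 + 46 + 21 + 46 + 31 + 26 + 32 + 24 + 26 + 75 + 53) / 13 = 40.6154
σ̂ = R̄ / d₂ = 40.6154 / 2.534 = 16.0282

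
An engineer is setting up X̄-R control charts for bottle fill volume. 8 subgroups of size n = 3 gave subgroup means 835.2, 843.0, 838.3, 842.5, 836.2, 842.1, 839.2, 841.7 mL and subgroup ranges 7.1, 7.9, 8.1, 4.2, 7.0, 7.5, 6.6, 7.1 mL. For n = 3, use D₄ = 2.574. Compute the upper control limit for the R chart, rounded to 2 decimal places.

R̄ = (7.1 + 7.9 + 8.1 + 4.2 + 7.0 + 7.5 + 6.6 + 7.1) / 8 = 55.5000 / 8 = 6.9375
UCL_R = D₄·R̄ = 2.574 × 6.9375 = 17.8571

17.86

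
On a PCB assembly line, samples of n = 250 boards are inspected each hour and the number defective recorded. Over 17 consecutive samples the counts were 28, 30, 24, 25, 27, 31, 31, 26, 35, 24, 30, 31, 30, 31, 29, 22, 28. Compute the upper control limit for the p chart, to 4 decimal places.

0.1736

p̄ = Σdᵢ / (k·n) = 482 / (17 × 250) = 0.11341
UCL = p̄ + 3·√(p̄(1−p̄)/n) = 0.11341 + 3 × √(0.11341×0.88659/250) = 0.11341 + 3 × 0.02005 = 0.17358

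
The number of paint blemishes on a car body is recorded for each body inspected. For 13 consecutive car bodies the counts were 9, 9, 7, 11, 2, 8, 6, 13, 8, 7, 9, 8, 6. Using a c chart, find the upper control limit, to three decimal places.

c̄ = (9 + 9 + 7 + 11 + 2 + 8 + 6 + 13 + 8 + 7 + 9 + 8 + 6) / 13 = 103 / 13 = 7.9231
UCL = c̄ + 3√c̄ = 7.9231 + 3 × √7.9231 = 7.9231 + 3 × 2.8148 = 16.3675

16.367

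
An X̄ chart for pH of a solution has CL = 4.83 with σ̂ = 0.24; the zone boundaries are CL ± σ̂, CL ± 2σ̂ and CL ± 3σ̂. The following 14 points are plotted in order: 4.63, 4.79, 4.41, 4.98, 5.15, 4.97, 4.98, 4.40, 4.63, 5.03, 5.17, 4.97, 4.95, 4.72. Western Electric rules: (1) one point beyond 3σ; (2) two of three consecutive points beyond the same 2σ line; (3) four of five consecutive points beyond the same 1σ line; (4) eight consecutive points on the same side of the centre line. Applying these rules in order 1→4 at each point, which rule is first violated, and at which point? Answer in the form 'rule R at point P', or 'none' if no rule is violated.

Zone of each point (C = within 1σ̂, B = 1σ̂–2σ̂, A = 2σ̂–3σ̂, * = beyond 3σ̂; sign = side of CL): 1:-C, 2:-C, 3:-B, 4:+C, 5:+B, 6:+C, 7:+C, 8:-B, 9:-C, 10:+C, 11:+B, 12:+C, 13:+C, 14:-C
No rule fires across all 14 points.

none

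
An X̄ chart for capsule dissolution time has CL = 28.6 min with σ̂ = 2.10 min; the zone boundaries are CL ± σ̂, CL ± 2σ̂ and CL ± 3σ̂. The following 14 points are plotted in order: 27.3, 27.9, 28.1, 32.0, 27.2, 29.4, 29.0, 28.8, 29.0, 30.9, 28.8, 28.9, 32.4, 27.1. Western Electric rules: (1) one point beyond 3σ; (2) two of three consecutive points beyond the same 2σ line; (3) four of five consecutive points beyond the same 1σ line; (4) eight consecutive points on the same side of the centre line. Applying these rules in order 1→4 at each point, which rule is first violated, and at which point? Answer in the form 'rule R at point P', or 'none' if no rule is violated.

Zone of each point (C = within 1σ̂, B = 1σ̂–2σ̂, A = 2σ̂–3σ̂, * = beyond 3σ̂; sign = side of CL): 1:-C, 2:-C, 3:-C, 4:+B, 5:-C, 6:+C, 7:+C, 8:+C, 9:+C, 10:+B, 11:+C, 12:+C, 13:+B, 14:-C
Rule 4 (eight consecutive points on the same side of the centre line) is satisfied at point 13.

rule 4 at point 13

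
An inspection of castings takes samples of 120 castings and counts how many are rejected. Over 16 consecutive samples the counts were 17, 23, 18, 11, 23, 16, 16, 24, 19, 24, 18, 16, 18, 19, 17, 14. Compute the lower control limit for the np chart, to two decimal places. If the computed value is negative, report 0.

p̄ = Σdᵢ / (k·n) = 293 / (16 × 120) = 0.15260
LCL = np̄ − 3·√(np̄(1−p̄)) = 18.3125 − 3 × 3.9393 = 6.4947

6.49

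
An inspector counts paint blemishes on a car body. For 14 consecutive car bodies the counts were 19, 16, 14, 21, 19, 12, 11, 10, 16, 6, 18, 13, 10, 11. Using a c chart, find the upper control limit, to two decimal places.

c̄ = (19 + 16 + 14 + 21 + 19 + 12 + 11 + 10 + 16 + 6 + 18 + 13 + 10 + 11) / 14 = 196 / 14 = 14.0000
UCL = c̄ + 3√c̄ = 14.0000 + 3 × √14.0000 = 14.0000 + 3 × 3.7417 = 25.2250

25.22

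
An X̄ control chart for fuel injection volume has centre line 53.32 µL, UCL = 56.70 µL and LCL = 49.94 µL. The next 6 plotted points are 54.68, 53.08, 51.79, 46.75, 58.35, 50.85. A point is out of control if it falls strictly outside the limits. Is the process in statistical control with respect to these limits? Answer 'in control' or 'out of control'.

out of control

Compare each point to [49.94, 56.70]: sample 4 = 46.75 < LCL; sample 5 = 58.35 > UCL.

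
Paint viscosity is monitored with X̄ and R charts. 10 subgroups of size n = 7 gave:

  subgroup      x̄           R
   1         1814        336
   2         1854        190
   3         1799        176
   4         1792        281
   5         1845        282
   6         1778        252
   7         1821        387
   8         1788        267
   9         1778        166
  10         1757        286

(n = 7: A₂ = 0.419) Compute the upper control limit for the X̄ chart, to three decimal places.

1912.504

X̄̄ = (1814 + 1854 + 1799 + 1792 + 1845 + 1778 + 1821 + 1788 + 1778 + 1757) / 10 = 18026.0000 / 10 = 1802.6000
R̄ = (336 + 190 + 176 + 281 + 282 + 252 + 387 + 267 + 166 + 286) / 10 = 2623.0000 / 10 = 262.3000
UCL = X̄̄ + A₂·R̄ = 1802.6000 + 0.419 × 262.3000 = 1912.5037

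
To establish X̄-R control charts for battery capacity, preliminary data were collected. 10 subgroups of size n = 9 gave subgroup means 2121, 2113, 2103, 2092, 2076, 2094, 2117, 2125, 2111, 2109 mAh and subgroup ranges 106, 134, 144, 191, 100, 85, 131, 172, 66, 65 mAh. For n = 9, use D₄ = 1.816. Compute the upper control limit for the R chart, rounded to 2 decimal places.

216.83

R̄ = (106 + 134 + 144 + 191 + 100 + 85 + 131 + 172 + 66 + 65) / 10 = 1194.0000 / 10 = 119.4000
UCL_R = D₄·R̄ = 1.816 × 119.4000 = 216.8304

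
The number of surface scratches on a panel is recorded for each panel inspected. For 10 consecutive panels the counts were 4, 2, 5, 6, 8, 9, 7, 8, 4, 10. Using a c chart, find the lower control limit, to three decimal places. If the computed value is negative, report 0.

0.000

c̄ = (4 + 2 + 5 + 6 + 8 + 9 + 7 + 8 + 4 + 10) / 10 = 63 / 10 = 6.3000
LCL = c̄ − 3√c̄ = 6.3000 − 3 × 2.5100 = -1.2299 → 0 (cannot be negative)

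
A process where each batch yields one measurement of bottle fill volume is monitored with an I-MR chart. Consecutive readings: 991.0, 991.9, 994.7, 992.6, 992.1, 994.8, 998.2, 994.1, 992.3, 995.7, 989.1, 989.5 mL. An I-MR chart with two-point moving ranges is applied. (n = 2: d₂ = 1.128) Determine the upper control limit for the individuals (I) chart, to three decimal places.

999.939

X̄ = (991.0 + 991.9 + 994.7 + 992.6 + 992.1 + 994.8 + 998.2 + 994.1 + 992.3 + 995.7 + 989.1 + 989.5) / 12 = 993.0000
Moving ranges: 0.9, 2.8, 2.1, 0.5, 2.7, 3.4, 4.1, 1.8, 3.4, 6.6, 0.4; M̄R̄ = 28.7000 / 11 = 2.6091
UCL = X̄ + 3·M̄R̄/d₂ = 993.0000 + 3 × 2.6091 / 1.128 = 999.9391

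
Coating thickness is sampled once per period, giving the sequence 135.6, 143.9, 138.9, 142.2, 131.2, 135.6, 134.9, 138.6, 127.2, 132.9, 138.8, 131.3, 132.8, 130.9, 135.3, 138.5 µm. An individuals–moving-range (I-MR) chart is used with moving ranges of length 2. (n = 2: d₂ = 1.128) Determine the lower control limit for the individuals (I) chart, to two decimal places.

X̄ = (135.6 + 143.9 + 138.9 + 142.2 + 131.2 + 135.6 + 134.9 + 138.6 + 127.2 + 132.9 + 138.8 + 131.3 + 132.8 + 130.9 + 135.3 + 138.5) / 16 = 135.5375
Moving ranges: 8.3, 5.0, 3.3, 11.0, 4.4, 0.7, 3.7, 11.4, 5.7, 5.9, 7.5, 1.5, 1.9, 4.4, 3.2; M̄R̄ = 77.9000 / 15 = 5.1933
LCL = X̄ − 3·M̄R̄/d₂ = 135.5375 − 3 × 5.1933 / 1.128 = 121.7254

121.73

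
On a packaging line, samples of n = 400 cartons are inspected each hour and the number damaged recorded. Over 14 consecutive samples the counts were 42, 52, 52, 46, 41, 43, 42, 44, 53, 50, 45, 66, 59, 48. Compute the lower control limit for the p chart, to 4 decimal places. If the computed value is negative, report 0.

0.0729

p̄ = Σdᵢ / (k·n) = 683 / (14 × 400) = 0.12196
LCL = p̄ − 3·√(p̄(1−p̄)/n) = 0.12196 − 3 × 0.01636 = 0.07288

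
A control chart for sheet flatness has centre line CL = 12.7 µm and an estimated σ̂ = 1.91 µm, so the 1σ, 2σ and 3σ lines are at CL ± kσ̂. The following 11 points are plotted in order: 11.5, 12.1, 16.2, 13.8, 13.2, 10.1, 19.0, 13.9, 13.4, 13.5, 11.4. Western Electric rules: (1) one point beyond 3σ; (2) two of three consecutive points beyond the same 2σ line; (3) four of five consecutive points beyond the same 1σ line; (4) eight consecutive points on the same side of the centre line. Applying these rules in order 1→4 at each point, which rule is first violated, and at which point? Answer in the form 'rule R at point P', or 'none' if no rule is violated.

Zone of each point (C = within 1σ̂, B = 1σ̂–2σ̂, A = 2σ̂–3σ̂, * = beyond 3σ̂; sign = side of CL): 1:-C, 2:-C, 3:+B, 4:+C, 5:+C, 6:-B, 7:+*, 8:+C, 9:+C, 10:+C, 11:-C
Rule 1 (one point beyond the 3σ limits) is satisfied at point 7.

rule 1 at point 7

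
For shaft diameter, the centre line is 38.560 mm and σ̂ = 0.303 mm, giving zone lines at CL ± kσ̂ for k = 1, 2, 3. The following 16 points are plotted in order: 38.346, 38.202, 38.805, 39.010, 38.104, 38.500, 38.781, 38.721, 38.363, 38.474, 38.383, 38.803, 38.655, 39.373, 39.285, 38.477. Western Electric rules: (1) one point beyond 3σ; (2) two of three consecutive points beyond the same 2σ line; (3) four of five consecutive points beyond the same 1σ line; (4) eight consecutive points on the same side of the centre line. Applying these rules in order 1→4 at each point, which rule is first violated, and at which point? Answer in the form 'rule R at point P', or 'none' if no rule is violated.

Zone of each point (C = within 1σ̂, B = 1σ̂–2σ̂, A = 2σ̂–3σ̂, * = beyond 3σ̂; sign = side of CL): 1:-C, 2:-B, 3:+C, 4:+B, 5:-B, 6:-C, 7:+C, 8:+C, 9:-C, 10:-C, 11:-C, 12:+C, 13:+C, 14:+A, 15:+A, 16:-C
Rule 2 (two of three consecutive points beyond the same 2σ limit) is satisfied at point 15.

rule 2 at point 15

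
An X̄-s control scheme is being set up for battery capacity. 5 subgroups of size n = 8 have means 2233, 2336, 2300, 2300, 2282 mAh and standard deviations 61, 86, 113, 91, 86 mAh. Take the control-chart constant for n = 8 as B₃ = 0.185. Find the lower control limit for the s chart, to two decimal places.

16.17

s̄ = (61 + 86 + 113 + 91 + 86) / 5 = 87.4000
LCL_s = B₃·s̄ = 0.185 × 87.4000 = 16.1690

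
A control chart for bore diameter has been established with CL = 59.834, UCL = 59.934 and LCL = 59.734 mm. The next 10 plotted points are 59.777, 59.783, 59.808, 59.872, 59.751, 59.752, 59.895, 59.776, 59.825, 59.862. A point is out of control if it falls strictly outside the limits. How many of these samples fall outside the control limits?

All 10 points lie within [59.734, 59.934].

0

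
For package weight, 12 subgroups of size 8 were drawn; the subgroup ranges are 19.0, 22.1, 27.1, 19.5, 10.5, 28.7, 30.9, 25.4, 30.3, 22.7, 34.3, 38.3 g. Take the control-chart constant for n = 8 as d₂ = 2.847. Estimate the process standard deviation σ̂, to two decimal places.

R̄ = (19.0 + 22.1 + 27.1 + 19.5 + 10.5 + 28.7 + 30.9 + 25.4 + 30.3 + 22.7 + 34.3 + 38.3) / 12 = 25.7333
σ̂ = R̄ / d₂ = 25.7333 / 2.847 = 9.0388

9.04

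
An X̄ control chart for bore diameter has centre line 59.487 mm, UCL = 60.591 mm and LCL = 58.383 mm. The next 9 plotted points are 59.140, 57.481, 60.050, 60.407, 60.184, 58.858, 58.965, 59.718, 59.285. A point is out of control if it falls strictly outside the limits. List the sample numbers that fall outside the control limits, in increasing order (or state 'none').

Compare each point to [58.383, 60.591]: sample 2 = 57.481 < LCL.

2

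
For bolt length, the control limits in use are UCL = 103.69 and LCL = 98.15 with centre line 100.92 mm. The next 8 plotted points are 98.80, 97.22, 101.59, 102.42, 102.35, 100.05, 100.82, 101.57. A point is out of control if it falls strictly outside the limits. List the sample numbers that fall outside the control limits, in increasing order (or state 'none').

Compare each point to [98.15, 103.69]: sample 2 = 97.22 < LCL.

2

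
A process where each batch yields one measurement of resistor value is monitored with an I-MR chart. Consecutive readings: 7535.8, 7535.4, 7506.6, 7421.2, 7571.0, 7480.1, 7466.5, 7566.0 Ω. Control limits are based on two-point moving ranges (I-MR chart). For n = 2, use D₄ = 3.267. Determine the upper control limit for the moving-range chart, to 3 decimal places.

218.609

Moving ranges: 0.4, 28.8, 85.4, 149.8, 90.9, 13.6, 99.5; M̄R̄ = 468.4000 / 7 = 66.9143
UCL_MR = D₄·M̄R̄ = 3.267 × 66.9143 = 218.6090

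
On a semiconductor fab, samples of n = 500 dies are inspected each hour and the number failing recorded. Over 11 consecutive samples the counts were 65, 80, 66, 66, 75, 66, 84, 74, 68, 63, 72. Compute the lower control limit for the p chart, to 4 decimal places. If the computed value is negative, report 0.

0.0949

p̄ = Σdᵢ / (k·n) = 779 / (11 × 500) = 0.14164
LCL = p̄ − 3·√(p̄(1−p̄)/n) = 0.14164 − 3 × 0.01559 = 0.09486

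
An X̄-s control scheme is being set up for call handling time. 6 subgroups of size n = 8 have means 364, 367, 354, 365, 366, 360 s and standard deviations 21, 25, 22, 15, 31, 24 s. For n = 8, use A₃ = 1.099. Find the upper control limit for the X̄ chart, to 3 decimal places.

X̄̄ = (364 + 367 + 354 + 365 + 366 + 360) / 6 = 362.6667
s̄ = (21 + 25 + 22 + 15 + 31 + 24) / 6 = 23.0000
UCL = X̄̄ + A₃·s̄ = 362.6667 + 1.099 × 23.0000 = 387.9437

387.944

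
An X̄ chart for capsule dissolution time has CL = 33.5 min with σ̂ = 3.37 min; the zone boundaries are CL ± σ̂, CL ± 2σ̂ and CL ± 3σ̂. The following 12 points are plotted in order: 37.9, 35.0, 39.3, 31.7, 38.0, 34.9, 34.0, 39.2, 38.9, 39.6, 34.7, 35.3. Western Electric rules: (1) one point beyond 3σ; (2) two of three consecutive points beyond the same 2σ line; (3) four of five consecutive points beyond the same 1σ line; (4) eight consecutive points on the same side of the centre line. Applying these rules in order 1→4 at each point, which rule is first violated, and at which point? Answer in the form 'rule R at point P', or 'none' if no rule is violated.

Zone of each point (C = within 1σ̂, B = 1σ̂–2σ̂, A = 2σ̂–3σ̂, * = beyond 3σ̂; sign = side of CL): 1:+B, 2:+C, 3:+B, 4:-C, 5:+B, 6:+C, 7:+C, 8:+B, 9:+B, 10:+B, 11:+C, 12:+C
Rule 4 (eight consecutive points on the same side of the centre line) is satisfied at point 12.

rule 4 at point 12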